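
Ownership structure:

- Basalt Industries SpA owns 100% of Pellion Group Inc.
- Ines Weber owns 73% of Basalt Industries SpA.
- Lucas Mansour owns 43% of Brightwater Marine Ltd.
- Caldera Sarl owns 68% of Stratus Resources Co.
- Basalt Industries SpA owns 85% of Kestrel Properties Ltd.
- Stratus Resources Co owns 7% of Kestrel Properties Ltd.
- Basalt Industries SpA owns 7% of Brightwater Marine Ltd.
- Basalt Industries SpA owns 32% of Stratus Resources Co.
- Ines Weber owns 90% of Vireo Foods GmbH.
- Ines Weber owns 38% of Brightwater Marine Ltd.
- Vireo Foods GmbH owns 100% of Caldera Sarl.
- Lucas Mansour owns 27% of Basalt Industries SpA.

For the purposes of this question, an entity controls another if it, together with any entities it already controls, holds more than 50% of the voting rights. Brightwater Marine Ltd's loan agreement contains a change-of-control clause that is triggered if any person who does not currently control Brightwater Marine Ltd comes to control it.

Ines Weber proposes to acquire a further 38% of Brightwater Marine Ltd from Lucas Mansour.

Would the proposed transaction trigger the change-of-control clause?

The purchase adds only to Ines's holdings (Lucas's stake shrinks), so Ines is the only person who could newly come to control Brightwater.
Ines holds 73% of Basalt, so Ines controls Basalt.
Ines holds 90% of Vireo, so Ines controls Vireo.
Vireo holds 100% of Caldera, so Ines controls Caldera.
Caldera and Basalt together hold 68% + 32% = 100% of Stratus, so Ines controls Stratus.
Stratus and Basalt together hold 7% + 85% = 92% of Kestrel, so Ines controls Kestrel.
Basalt holds 100% of Pellion, so Ines controls Pellion.
In Brightwater, Ines's side holds only 38% + 7% = 45%, not > 50%.
So before the transaction, Ines does not control Brightwater.
After the purchase, Ines's direct stake in Brightwater rises to 38% + 38% = 76%, and Lucas's stake falls to 5%.
Ines and Basalt together hold 76% + 7% = 83% of Brightwater, so Ines controls Brightwater.
Ines did not control Brightwater before and does after, so the clause is triggered.

Yes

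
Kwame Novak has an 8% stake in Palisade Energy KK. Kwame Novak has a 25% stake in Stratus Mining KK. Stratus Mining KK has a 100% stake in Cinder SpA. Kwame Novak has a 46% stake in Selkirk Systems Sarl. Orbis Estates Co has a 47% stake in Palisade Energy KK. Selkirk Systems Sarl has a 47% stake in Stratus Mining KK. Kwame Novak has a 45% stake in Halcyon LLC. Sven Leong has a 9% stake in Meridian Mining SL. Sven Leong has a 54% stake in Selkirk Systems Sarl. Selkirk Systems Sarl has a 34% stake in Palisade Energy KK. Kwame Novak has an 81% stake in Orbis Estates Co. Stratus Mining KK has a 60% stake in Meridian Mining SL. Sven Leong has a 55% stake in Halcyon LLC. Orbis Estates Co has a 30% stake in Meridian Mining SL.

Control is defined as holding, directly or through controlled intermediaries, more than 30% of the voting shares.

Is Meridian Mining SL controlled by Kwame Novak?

Kwame holds 46% of Selkirk, so Kwame controls Selkirk.
Selkirk and Kwame together hold 47% + 25% = 72% of Stratus, so Kwame controls Stratus.
Kwame holds 81% of Orbis, so Kwame controls Orbis.
Orbis and Stratus together hold 30% + 60% = 90% of Meridian, so Kwame controls Meridian.

Yes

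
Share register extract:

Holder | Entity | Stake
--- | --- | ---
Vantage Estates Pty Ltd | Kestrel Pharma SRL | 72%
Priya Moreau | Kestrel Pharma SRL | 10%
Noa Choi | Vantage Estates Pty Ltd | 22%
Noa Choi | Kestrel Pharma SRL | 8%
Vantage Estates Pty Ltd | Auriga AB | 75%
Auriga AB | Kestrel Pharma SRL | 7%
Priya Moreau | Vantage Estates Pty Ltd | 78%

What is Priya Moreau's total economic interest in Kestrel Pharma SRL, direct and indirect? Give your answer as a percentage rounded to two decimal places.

70.26%

Priya reaches Kestrel along 3 paths.
Via Vantage: 78% × 72% = 56.16%.
Via Vantage → Auriga: 78% × 75% × 7% = 4.095%.
Direct stake: 10% = 10%.
Total: 56.16% + 4.095% + 10% = 70.255%.
Rounded: 70.26%.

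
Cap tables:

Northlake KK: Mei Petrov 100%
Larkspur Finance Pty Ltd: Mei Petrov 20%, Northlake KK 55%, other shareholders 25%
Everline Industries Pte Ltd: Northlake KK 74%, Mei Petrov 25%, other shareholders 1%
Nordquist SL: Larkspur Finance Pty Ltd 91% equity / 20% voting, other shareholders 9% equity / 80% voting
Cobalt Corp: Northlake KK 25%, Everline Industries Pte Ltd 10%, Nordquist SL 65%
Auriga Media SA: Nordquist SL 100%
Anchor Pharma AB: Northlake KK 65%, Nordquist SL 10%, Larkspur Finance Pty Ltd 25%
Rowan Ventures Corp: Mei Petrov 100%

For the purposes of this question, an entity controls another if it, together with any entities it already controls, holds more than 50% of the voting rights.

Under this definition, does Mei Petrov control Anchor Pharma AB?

Mei holds 100% of Northlake, so Mei controls Northlake.
Mei and Northlake together hold 20% + 55% = 75% of Larkspur, so Mei controls Larkspur.
Northlake and Larkspur together hold 65% + 25% = 90% of Anchor, so Mei controls Anchor.

Yes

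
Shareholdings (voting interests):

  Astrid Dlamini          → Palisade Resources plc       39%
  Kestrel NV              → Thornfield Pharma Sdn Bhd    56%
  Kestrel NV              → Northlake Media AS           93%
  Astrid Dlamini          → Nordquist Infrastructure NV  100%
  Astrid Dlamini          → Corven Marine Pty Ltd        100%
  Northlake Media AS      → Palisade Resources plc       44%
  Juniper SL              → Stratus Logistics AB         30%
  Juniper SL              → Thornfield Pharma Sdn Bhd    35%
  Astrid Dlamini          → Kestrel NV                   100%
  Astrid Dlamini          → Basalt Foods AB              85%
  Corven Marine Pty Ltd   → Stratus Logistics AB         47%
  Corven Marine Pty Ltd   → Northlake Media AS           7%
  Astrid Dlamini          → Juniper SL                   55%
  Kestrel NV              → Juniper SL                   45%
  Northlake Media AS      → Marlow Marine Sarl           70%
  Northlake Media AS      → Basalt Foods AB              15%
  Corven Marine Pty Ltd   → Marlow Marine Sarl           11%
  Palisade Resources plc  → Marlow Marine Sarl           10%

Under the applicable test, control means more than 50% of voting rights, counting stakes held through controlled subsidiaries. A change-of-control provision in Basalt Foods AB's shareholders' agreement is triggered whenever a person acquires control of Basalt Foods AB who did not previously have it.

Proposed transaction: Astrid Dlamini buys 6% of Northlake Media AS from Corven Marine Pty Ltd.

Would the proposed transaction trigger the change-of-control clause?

The purchase adds only to Astrid's holdings (Corven's stake shrinks), so Astrid is the only person who could newly come to control Basalt.
Astrid holds 100% of Corven, so Astrid controls Corven.
Astrid holds 100% of Kestrel, so Astrid controls Kestrel.
Kestrel and Corven together hold 93% + 7% = 100% of Northlake, so Astrid controls Northlake.
Astrid and Northlake together hold 85% + 15% = 100% of Basalt, so Astrid controls Basalt.
So Astrid already controls Basalt before the transaction.
After the purchase, Astrid holds 6% of Northlake directly, and Corven's stake falls to 1%.
Astrid controlled Basalt already, so this is not a new person acquiring control; every other person's position is unchanged or reduced.
No new person acquires control, so the clause is not triggered.

No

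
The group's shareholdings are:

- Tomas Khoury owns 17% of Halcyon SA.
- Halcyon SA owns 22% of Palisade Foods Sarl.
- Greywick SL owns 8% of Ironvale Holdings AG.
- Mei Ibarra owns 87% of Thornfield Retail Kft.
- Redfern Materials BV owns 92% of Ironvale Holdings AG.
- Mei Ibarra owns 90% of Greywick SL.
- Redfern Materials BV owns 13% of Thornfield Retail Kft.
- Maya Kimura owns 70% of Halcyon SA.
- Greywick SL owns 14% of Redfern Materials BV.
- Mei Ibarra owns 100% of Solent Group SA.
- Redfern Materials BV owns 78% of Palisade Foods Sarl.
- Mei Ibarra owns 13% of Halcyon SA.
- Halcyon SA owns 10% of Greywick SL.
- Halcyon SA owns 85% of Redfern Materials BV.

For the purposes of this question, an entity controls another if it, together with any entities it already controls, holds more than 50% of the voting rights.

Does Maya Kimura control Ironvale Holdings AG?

Yes

Maya holds 70% of Halcyon, so Maya controls Halcyon.
Halcyon holds 85% of Redfern, so Maya controls Redfern.
Redfern holds 92% of Ironvale, so Maya controls Ironvale.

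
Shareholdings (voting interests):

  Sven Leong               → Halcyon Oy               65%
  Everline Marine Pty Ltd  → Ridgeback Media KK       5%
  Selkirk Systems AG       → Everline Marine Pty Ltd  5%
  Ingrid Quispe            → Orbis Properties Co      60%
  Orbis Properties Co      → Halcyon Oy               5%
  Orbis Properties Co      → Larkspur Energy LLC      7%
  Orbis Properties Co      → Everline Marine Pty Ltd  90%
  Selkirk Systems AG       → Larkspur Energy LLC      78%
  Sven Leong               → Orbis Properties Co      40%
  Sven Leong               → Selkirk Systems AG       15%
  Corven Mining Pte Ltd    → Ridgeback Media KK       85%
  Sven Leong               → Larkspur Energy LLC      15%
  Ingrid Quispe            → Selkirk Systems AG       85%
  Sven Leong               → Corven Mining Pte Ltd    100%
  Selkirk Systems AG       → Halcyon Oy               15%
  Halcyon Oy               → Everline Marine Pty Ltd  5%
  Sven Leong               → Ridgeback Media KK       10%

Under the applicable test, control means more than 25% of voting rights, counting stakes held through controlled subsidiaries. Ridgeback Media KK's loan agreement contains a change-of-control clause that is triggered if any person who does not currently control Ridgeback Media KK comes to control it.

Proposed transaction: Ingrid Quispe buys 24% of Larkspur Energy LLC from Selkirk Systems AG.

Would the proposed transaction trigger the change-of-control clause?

The purchase adds only to Ingrid's holdings (Selkirk's stake shrinks), so Ingrid is the only person who could newly come to control Ridgeback.
Ingrid holds 85% of Selkirk, so Ingrid controls Selkirk.
Ingrid holds 60% of Orbis, so Ingrid controls Orbis.
Selkirk and Orbis together hold 78% + 7% = 85% of Larkspur, so Ingrid controls Larkspur.
Selkirk and Orbis together hold 5% + 90% = 95% of Everline, so Ingrid controls Everline.
In Ridgeback, Ingrid's side holds only 5%, not > 25%.
So before the transaction, Ingrid does not control Ridgeback.
After the purchase, Ingrid holds 24% of Larkspur directly, and Selkirk's stake falls to 54%.
Selkirk and Orbis and Ingrid together hold 54% + 7% + 24% = 85% of Larkspur, so Ingrid controls Larkspur.
After the transaction, Ingrid's side holds 5% of Ridgeback, not > 25%, so Ingrid still does not control Ridgeback.
No new person acquires control, so the clause is not triggered.

No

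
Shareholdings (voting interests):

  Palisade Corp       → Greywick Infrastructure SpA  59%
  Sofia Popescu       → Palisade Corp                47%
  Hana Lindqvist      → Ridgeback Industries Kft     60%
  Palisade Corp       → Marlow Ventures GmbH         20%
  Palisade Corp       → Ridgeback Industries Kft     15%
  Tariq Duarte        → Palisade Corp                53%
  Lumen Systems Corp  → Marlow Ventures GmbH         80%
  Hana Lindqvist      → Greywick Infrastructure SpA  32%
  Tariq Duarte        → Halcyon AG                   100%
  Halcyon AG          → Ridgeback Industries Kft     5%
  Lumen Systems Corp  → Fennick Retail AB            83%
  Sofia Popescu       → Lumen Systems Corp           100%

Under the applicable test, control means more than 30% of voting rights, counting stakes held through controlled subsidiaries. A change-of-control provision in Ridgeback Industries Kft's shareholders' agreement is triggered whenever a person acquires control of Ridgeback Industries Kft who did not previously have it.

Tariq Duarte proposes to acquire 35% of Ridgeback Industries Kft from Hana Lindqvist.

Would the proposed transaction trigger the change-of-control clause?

The purchase adds only to Tariq's holdings (Hana's stake shrinks), so Tariq is the only person who could newly come to control Ridgeback.
Tariq holds 100% of Halcyon, so Tariq controls Halcyon.
Tariq holds 53% of Palisade, so Tariq controls Palisade.
Palisade holds 59% of Greywick, so Tariq controls Greywick.
In Ridgeback, Tariq's side holds only 15% + 5% = 20%, not > 30%.
So before the transaction, Tariq does not control Ridgeback.
After the purchase, Tariq holds 35% of Ridgeback directly, and Hana's stake falls to 25%.
Palisade and Halcyon and Tariq together hold 15% + 5% + 35% = 55% of Ridgeback, so Tariq controls Ridgeback.
Tariq did not control Ridgeback before and does after, so the clause is triggered.

Yes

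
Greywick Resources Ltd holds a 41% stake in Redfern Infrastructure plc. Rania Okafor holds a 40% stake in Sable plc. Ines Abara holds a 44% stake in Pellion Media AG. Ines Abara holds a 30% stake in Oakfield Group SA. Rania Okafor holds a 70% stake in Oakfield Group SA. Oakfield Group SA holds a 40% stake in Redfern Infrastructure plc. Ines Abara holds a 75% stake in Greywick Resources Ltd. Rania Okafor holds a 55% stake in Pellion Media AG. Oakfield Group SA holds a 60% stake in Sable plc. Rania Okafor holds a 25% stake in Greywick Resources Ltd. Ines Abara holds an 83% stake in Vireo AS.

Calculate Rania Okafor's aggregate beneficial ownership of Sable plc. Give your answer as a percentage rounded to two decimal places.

82.00%

Rania reaches Sable along 2 paths.
Via Oakfield: 70% × 60% = 42%.
Direct stake: 40% = 40%.
Total: 42% + 40% = 82%.
Rounded: 82.00%.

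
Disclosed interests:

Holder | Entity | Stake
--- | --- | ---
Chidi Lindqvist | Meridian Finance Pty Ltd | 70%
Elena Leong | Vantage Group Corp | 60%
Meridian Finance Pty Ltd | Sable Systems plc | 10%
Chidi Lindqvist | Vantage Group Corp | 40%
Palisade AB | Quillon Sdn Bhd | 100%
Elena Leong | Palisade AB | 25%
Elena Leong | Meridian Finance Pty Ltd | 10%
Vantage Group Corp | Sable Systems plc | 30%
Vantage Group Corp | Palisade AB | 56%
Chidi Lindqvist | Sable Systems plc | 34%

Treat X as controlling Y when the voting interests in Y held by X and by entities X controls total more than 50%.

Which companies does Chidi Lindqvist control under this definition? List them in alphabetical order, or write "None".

Chidi holds 70% of Meridian, so Chidi controls Meridian.
No other company's threshold is met.

Meridian Finance Pty Ltd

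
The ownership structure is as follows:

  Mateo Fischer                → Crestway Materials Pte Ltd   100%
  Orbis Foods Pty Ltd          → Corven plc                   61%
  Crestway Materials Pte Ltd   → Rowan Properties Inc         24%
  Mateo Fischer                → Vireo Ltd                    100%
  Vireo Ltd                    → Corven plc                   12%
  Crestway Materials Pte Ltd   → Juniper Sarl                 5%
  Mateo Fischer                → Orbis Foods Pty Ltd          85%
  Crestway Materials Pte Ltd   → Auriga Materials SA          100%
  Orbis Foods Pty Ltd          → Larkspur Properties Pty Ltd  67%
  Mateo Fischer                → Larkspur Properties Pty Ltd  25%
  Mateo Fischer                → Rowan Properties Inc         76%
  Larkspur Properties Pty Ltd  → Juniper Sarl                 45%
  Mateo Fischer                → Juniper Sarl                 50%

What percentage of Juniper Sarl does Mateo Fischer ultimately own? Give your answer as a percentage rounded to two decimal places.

91.88%

Mateo reaches Juniper along 4 paths.
Via Orbis → Larkspur: 85% × 67% × 45% = 25.6275%.
Via Larkspur: 25% × 45% = 11.25%.
Direct stake: 50% = 50%.
Via Crestway: 100% × 5% = 5%.
Total: 25.6275% + 11.25% + 50% + 5% = 91.8775%.
Rounded: 91.88%.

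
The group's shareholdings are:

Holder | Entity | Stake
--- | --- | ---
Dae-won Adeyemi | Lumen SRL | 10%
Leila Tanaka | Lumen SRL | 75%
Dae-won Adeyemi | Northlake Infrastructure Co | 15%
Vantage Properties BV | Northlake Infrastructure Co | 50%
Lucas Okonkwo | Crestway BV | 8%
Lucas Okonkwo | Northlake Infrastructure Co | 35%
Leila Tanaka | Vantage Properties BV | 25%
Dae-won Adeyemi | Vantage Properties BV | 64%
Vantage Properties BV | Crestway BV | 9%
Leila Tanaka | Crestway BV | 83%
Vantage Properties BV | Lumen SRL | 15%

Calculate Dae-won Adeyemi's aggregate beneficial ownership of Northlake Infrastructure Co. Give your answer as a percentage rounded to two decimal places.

Dae-won reaches Northlake along 2 paths.
Direct stake: 15% = 15%.
Via Vantage: 64% × 50% = 32%.
Total: 15% + 32% = 47%.
Rounded: 47.00%.

47.00%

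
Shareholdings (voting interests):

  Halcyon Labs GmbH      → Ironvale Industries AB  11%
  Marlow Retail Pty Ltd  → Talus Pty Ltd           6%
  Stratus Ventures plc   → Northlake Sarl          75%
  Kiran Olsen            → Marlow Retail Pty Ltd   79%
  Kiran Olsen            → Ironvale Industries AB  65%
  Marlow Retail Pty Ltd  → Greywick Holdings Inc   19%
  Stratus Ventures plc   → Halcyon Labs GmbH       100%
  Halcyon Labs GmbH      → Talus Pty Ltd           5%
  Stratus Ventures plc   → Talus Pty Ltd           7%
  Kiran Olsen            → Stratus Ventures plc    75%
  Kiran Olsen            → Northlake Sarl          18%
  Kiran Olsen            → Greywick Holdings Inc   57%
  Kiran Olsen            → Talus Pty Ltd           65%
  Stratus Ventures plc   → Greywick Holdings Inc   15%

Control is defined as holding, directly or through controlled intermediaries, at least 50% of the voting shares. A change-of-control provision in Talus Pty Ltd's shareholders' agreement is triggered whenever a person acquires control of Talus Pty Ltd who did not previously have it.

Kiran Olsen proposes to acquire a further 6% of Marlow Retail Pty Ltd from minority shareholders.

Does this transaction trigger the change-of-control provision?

No

The purchase changes only Kiran's holdings, so Kiran is the only person who could newly come to control Talus.
Kiran holds 79% of Marlow, so Kiran controls Marlow.
Kiran holds 75% of Stratus, so Kiran controls Stratus.
Stratus holds 100% of Halcyon, so Kiran controls Halcyon.
Kiran and Stratus and Marlow and Halcyon together hold 65% + 7% + 6% + 5% = 83% of Talus, so Kiran controls Talus.
So Kiran already controls Talus before the transaction.
After the purchase, Kiran's direct stake in Marlow rises to 79% + 6% = 85%.
Kiran controlled Talus already, so this is not a new person acquiring control; every other person's position is unchanged or reduced.
No new person acquires control, so the clause is not triggered.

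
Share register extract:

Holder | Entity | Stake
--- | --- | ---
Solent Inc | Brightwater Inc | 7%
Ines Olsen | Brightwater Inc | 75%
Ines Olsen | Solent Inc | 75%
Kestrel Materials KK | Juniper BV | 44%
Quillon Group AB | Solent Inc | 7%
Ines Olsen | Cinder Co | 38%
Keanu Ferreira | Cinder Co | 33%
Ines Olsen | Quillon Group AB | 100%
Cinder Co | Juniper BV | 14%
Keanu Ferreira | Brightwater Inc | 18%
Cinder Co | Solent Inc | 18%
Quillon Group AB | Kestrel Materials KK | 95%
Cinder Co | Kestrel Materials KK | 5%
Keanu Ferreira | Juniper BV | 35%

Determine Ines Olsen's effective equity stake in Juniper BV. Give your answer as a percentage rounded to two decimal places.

Ines reaches Juniper along 3 paths.
Via Quillon → Kestrel: 100% × 95% × 44% = 41.8%.
Via Cinder → Kestrel: 38% × 5% × 44% = 0.836%.
Via Cinder: 38% × 14% = 5.32%.
Total: 41.8% + 0.836% + 5.32% = 47.956%.
Rounded: 47.96%.

47.96%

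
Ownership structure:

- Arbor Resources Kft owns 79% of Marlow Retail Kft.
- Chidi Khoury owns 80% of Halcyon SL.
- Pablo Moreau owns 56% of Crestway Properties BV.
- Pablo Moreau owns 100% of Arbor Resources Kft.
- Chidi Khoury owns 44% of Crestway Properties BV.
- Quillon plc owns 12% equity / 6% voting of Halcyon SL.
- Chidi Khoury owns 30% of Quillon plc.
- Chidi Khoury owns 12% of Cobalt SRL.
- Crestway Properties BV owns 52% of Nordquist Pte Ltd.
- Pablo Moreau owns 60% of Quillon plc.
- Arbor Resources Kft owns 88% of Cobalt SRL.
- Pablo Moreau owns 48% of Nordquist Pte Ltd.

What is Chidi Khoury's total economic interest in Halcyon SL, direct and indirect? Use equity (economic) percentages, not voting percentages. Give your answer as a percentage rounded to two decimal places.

83.60%

Chidi reaches Halcyon along 2 paths.
Direct stake: 80% = 80%.
Via Quillon: 30% × 12% = 3.6%.
Total: 80% + 3.6% = 83.6%.
Rounded: 83.60%.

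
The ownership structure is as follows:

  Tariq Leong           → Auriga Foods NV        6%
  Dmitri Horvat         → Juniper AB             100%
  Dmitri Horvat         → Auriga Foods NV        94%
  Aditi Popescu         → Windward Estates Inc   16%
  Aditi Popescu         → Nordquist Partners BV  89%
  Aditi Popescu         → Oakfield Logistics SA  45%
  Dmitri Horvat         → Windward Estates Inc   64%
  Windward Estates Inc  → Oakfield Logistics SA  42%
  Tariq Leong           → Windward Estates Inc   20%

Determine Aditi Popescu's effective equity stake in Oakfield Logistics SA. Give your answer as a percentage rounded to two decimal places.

51.72%

Aditi reaches Oakfield along 2 paths.
Via Windward: 16% × 42% = 6.72%.
Direct stake: 45% = 45%.
Total: 6.72% + 45% = 51.72%.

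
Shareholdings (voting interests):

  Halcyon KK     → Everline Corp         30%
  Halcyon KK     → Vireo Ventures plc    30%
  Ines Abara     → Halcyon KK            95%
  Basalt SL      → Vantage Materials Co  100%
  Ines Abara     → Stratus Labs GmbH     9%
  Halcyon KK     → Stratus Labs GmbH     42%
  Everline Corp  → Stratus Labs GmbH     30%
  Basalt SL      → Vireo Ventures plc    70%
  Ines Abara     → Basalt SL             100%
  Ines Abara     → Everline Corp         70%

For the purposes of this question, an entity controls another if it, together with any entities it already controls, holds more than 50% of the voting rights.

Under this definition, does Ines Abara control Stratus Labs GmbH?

Yes

Ines holds 95% of Halcyon, so Ines controls Halcyon.
Halcyon and Ines together hold 30% + 70% = 100% of Everline, so Ines controls Everline.
Everline and Halcyon and Ines together hold 30% + 42% + 9% = 81% of Stratus, so Ines controls Stratus.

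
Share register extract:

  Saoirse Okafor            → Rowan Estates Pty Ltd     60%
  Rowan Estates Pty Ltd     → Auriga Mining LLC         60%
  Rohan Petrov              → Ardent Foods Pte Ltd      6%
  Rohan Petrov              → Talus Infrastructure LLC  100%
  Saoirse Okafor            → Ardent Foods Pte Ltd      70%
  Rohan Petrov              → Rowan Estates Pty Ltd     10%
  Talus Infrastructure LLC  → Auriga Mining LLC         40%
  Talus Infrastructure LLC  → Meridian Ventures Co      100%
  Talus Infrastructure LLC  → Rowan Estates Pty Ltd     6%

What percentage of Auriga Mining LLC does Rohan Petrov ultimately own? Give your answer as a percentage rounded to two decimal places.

Rohan reaches Auriga along 3 paths.
Via Talus → Rowan: 100% × 6% × 60% = 3.6%.
Via Rowan: 10% × 60% = 6%.
Via Talus: 100% × 40% = 40%.
Total: 3.6% + 6% + 40% = 49.6%.
Rounded: 49.60%.

49.60%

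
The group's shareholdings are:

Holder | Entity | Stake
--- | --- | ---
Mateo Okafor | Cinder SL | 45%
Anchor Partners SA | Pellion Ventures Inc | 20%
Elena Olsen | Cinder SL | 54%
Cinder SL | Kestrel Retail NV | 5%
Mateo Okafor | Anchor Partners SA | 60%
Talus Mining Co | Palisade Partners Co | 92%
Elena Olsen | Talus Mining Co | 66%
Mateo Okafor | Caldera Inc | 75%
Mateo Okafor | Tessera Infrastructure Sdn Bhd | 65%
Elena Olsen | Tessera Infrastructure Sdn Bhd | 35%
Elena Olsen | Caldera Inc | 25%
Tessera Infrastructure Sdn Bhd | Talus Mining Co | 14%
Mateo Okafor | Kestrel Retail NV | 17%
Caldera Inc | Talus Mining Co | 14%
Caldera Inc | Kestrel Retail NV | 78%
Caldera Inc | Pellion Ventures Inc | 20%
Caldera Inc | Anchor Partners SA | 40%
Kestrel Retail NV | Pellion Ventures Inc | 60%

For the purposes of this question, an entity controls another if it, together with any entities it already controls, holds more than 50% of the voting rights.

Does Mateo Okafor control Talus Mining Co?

Mateo holds 75% of Caldera, so Mateo controls Caldera.
Mateo holds 65% of Tessera, so Mateo controls Tessera.
Mateo and Caldera together hold 60% + 40% = 100% of Anchor, so Mateo controls Anchor.
Caldera and Mateo together hold 78% + 17% = 95% of Kestrel, so Mateo controls Kestrel.
Caldera and Anchor and Kestrel together hold 20% + 20% + 60% = 100% of Pellion, so Mateo controls Pellion.
In Talus, Mateo's side holds only 14% + 14% = 28%, not > 50%.
So Mateo does not control Talus.

No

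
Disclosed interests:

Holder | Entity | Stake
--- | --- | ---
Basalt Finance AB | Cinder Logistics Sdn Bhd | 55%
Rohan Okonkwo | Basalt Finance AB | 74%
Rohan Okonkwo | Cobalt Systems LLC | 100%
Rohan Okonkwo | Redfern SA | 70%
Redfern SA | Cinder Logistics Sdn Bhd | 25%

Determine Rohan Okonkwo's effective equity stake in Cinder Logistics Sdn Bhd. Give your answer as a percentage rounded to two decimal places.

Rohan reaches Cinder along 2 paths.
Via Basalt: 74% × 55% = 40.7%.
Via Redfern: 70% × 25% = 17.5%.
Total: 40.7% + 17.5% = 58.2%.
Rounded: 58.20%.

58.20%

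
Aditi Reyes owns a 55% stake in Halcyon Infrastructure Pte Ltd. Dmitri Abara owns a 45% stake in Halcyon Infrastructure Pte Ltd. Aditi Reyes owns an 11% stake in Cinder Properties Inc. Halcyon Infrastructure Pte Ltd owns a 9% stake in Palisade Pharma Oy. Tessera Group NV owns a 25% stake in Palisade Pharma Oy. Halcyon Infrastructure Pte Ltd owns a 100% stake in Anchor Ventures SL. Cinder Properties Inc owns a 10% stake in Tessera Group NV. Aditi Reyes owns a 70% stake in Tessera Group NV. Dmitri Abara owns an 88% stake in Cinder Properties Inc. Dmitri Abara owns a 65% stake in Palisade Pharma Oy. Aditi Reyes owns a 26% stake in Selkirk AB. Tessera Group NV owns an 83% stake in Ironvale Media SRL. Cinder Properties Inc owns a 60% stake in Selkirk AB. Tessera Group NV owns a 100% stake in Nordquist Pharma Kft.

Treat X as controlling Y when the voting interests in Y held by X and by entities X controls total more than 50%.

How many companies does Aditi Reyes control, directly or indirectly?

Aditi holds 55% of Halcyon, so Aditi controls Halcyon.
Aditi holds 70% of Tessera, so Aditi controls Tessera.
Halcyon holds 100% of Anchor, so Aditi controls Anchor.
Tessera holds 83% of Ironvale, so Aditi controls Ironvale.
Tessera holds 100% of Nordquist, so Aditi controls Nordquist.
No other company's threshold is met.
Aditi controls 5 companies.

5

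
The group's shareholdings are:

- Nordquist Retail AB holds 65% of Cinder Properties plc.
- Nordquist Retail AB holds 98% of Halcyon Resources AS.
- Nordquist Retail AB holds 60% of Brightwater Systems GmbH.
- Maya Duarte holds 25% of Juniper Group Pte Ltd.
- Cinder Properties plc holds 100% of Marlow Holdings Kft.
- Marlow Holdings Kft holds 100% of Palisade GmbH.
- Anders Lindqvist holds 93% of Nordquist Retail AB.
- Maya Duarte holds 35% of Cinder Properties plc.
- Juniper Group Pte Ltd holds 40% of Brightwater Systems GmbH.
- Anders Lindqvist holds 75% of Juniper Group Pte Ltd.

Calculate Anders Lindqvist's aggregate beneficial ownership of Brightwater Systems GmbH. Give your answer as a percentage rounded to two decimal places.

Anders reaches Brightwater along 2 paths.
Via Juniper: 75% × 40% = 30%.
Via Nordquist: 93% × 60% = 55.8%.
Total: 30% + 55.8% = 85.8%.
Rounded: 85.80%.

85.80%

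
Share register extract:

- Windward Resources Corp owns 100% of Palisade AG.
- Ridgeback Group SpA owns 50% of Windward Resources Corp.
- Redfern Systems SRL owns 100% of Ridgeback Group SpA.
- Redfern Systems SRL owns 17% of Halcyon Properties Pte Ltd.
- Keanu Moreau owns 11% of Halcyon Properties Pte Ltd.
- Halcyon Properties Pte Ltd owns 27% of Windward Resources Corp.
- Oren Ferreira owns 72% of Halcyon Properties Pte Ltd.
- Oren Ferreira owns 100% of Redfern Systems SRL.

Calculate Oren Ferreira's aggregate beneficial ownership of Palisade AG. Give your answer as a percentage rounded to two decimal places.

74.03%

Oren reaches Palisade along 3 paths.
Via Redfern → Ridgeback → Windward: 100% × 100% × 50% × 100% = 50%.
Via Halcyon → Windward: 72% × 27% × 100% = 19.44%.
Via Redfern → Halcyon → Windward: 100% × 17% × 27% × 100% = 4.59%.
Total: 50% + 19.44% + 4.59% = 74.03%.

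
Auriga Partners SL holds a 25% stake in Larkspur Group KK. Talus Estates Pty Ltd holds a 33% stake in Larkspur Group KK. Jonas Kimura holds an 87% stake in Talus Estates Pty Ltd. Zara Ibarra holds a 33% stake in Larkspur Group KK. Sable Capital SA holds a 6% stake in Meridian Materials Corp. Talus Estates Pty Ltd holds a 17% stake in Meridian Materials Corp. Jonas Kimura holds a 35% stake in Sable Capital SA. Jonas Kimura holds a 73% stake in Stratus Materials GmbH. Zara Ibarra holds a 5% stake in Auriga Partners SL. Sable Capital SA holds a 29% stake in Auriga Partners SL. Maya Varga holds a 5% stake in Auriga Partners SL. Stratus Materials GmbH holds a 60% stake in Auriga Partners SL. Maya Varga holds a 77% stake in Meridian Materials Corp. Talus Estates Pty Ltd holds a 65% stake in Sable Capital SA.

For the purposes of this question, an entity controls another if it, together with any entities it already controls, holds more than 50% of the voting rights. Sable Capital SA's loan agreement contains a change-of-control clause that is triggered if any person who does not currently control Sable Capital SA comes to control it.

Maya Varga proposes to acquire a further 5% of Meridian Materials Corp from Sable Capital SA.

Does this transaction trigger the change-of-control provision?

The purchase adds only to Maya's holdings (Sable's stake shrinks), so Maya is the only person who could newly come to control Sable.
Maya holds 77% of Meridian, so Maya controls Meridian.
Neither Maya nor any entity Maya controls holds any voting interest in Sable.
So before the transaction, Maya does not control Sable.
After the purchase, Maya's direct stake in Meridian rises to 77% + 5% = 82%, and Sable's stake falls to 1%.
Maya holds 82% of Meridian, so Maya controls Meridian.
After the transaction, neither Maya nor any entity Maya controls holds a voting interest in Sable, so Maya still does not control it.
No new person acquires control, so the clause is not triggered.

No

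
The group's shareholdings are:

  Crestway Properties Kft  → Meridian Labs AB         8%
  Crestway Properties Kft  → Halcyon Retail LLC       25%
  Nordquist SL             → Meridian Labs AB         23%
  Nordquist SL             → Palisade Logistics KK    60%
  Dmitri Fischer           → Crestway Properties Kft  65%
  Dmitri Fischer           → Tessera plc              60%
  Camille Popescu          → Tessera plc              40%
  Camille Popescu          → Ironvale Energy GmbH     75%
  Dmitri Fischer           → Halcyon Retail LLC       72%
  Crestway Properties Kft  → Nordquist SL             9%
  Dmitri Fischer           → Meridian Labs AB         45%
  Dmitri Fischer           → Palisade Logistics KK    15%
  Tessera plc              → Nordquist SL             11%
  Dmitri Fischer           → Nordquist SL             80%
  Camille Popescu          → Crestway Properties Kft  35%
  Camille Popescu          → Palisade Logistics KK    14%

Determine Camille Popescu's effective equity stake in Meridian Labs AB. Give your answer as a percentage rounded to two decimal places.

Camille reaches Meridian along 3 paths.
Via Tessera → Nordquist: 40% × 11% × 23% = 1.012%.
Via Crestway → Nordquist: 35% × 9% × 23% = 0.7245%.
Via Crestway: 35% × 8% = 2.8%.
Total: 1.012% + 0.7245% + 2.8% = 4.5365%.
Rounded: 4.54%.

4.54%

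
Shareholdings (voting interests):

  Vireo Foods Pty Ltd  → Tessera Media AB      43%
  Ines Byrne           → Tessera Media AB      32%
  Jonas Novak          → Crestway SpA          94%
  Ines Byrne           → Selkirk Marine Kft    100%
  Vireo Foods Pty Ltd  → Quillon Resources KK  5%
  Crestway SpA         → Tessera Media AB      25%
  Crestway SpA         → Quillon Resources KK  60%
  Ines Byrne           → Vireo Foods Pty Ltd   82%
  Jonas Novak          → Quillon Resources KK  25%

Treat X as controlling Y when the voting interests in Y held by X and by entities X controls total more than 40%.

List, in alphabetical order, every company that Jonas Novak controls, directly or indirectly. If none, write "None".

Crestway SpA, Quillon Resources KK

Jonas holds 94% of Crestway, so Jonas controls Crestway.
Crestway and Jonas together hold 60% + 25% = 85% of Quillon, so Jonas controls Quillon.
No other company's threshold is met.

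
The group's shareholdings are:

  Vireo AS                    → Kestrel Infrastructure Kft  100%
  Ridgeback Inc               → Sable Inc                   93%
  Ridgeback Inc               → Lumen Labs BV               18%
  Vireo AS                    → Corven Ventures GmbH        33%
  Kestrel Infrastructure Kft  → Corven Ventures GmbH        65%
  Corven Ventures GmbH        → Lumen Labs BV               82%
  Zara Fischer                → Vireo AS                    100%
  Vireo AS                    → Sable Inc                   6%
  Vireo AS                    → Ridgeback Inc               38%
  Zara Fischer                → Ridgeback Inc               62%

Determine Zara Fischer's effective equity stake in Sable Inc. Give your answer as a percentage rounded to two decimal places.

99.00%

Zara reaches Sable along 3 paths.
Via Vireo → Ridgeback: 100% × 38% × 93% = 35.34%.
Via Ridgeback: 62% × 93% = 57.66%.
Via Vireo: 100% × 6% = 6%.
Total: 35.34% + 57.66% + 6% = 99%.
Rounded: 99.00%.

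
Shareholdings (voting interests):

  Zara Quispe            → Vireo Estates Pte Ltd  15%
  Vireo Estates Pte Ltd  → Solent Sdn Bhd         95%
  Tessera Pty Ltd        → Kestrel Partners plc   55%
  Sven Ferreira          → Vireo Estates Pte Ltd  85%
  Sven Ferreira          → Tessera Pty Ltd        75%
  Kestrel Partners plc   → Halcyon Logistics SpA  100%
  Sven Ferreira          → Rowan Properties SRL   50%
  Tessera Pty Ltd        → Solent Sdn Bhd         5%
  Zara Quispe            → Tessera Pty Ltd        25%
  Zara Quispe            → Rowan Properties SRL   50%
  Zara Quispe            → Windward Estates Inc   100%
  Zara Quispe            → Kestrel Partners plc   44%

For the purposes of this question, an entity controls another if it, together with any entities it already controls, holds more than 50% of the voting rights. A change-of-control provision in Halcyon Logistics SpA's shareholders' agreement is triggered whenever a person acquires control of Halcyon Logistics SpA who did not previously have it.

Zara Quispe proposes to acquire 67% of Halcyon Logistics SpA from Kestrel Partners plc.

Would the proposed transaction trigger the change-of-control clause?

Yes

The purchase adds only to Zara's holdings (Kestrel's stake shrinks), so Zara is the only person who could newly come to control Halcyon.
Zara holds 100% of Windward, so Zara controls Windward.
Neither Zara nor any entity Zara controls holds any voting interest in Halcyon.
So before the transaction, Zara does not control Halcyon.
After the purchase, Zara holds 67% of Halcyon directly, and Kestrel's stake falls to 33%.
Zara holds 67% of Halcyon, so Zara controls Halcyon.
Zara did not control Halcyon before and does after, so the clause is triggered.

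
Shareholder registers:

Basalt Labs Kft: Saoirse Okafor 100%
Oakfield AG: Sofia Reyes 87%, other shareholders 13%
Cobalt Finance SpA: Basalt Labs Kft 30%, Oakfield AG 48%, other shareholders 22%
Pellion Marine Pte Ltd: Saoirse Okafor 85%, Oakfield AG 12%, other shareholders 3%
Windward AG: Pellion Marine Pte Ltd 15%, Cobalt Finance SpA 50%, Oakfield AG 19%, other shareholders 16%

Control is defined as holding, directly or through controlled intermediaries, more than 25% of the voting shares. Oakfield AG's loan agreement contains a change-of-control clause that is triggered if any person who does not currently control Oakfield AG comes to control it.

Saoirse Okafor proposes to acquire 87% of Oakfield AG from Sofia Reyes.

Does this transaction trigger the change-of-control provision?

Yes

The purchase adds only to Saoirse's holdings (Sofia's stake shrinks), so Saoirse is the only person who could newly come to control Oakfield.
Saoirse holds 100% of Basalt, so Saoirse controls Basalt.
Basalt holds 30% of Cobalt, so Saoirse controls Cobalt.
Saoirse holds 85% of Pellion, so Saoirse controls Pellion.
Pellion and Cobalt together hold 15% + 50% = 65% of Windward, so Saoirse controls Windward.
Neither Saoirse nor any entity Saoirse controls holds any voting interest in Oakfield.
So before the transaction, Saoirse does not control Oakfield.
After the purchase, Saoirse holds 87% of Oakfield directly, and Sofia's stake falls to 0%.
Saoirse holds 87% of Oakfield, so Saoirse controls Oakfield.
Saoirse did not control Oakfield before and does after, so the clause is triggered.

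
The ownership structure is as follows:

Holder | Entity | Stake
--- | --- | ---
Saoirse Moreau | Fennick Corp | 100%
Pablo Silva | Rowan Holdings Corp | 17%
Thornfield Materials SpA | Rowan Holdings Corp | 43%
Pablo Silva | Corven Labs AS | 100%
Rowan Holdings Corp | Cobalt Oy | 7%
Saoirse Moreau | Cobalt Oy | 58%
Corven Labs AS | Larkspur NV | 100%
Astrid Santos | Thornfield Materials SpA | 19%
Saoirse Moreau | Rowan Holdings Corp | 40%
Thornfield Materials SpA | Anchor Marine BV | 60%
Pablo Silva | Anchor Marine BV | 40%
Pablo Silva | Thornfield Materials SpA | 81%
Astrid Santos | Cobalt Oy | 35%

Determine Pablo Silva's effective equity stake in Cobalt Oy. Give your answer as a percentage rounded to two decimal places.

Pablo reaches Cobalt along 2 paths.
Via Thornfield → Rowan: 81% × 43% × 7% = 2.4381%.
Via Rowan: 17% × 7% = 1.19%.
Total: 2.4381% + 1.19% = 3.6281%.
Rounded: 3.63%.

3.63%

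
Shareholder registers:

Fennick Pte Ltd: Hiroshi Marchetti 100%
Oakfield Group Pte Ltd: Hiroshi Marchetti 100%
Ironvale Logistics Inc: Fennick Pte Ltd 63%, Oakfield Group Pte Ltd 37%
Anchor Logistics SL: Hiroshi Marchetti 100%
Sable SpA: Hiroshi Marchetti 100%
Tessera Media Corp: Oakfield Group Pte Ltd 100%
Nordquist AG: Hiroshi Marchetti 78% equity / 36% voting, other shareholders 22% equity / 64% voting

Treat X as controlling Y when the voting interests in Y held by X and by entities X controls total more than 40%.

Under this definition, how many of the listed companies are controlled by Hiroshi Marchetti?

Hiroshi holds 100% of Fennick, so Hiroshi controls Fennick.
Hiroshi holds 100% of Oakfield, so Hiroshi controls Oakfield.
Fennick and Oakfield together hold 63% + 37% = 100% of Ironvale, so Hiroshi controls Ironvale.
Hiroshi holds 100% of Anchor, so Hiroshi controls Anchor.
Hiroshi holds 100% of Sable, so Hiroshi controls Sable.
Oakfield holds 100% of Tessera, so Hiroshi controls Tessera.
No other company's threshold is met.
Hiroshi controls 6 companies.

6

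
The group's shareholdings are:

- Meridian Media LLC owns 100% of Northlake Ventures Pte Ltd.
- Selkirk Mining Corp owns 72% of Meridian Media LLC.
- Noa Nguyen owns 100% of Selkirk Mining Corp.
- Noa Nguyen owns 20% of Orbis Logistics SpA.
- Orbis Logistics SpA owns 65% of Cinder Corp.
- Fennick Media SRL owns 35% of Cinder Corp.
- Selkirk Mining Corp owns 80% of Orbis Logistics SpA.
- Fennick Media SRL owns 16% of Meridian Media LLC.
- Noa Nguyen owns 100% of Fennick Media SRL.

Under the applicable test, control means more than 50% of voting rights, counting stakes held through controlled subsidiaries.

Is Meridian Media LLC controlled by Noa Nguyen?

Noa holds 100% of Selkirk, so Noa controls Selkirk.
Noa holds 100% of Fennick, so Noa controls Fennick.
Selkirk and Fennick together hold 72% + 16% = 88% of Meridian, so Noa controls Meridian.

Yes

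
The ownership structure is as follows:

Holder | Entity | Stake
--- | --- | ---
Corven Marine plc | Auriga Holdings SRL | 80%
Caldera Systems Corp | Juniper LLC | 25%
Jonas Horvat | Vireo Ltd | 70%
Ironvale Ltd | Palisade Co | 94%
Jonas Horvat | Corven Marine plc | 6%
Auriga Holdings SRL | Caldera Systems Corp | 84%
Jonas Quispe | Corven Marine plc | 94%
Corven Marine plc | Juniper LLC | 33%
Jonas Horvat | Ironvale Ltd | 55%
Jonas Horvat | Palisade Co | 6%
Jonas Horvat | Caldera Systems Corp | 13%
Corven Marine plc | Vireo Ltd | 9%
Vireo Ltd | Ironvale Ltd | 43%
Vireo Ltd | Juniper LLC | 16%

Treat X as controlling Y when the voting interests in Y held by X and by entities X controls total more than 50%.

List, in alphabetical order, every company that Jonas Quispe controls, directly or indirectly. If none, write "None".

Auriga Holdings SRL, Caldera Systems Corp, Corven Marine plc, Juniper LLC

Jonas Quispe holds 94% of Corven, so Jonas Quispe controls Corven.
Corven holds 80% of Auriga, so Jonas Quispe controls Auriga.
Auriga holds 84% of Caldera, so Jonas Quispe controls Caldera.
Caldera and Corven together hold 25% + 33% = 58% of Juniper, so Jonas Quispe controls Juniper.
No other company's threshold is met.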